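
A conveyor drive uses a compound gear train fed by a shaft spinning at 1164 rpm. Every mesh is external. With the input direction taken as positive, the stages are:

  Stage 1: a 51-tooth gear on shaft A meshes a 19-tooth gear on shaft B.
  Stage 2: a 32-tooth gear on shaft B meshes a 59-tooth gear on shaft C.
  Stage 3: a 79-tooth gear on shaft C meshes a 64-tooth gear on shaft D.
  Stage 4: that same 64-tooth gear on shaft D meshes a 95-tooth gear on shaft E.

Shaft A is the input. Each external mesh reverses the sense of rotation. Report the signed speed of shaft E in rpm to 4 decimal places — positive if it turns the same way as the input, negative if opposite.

+1409.1947 rpm (same as input, |ω| = 1409.1947 rpm)

Stage 1 [51T→19T]: ω = 1164.0000×51/19 = 3124.4211 rpm, dir flips to −; running = −3124.4211
Stage 2 [32T→59T]: ω = 3124.4211×32/59 = 1694.6012 rpm, dir flips to +; running = +1694.6012
Stage 3 [79T→64T]: ω = 1694.6012×79/64 = 2091.7734 rpm, dir flips to −; running = −2091.7734
Stage 4 [64T→95T]: ω = 2091.7734×64/95 = 1409.1947 rpm, dir flips to +; running = +1409.1947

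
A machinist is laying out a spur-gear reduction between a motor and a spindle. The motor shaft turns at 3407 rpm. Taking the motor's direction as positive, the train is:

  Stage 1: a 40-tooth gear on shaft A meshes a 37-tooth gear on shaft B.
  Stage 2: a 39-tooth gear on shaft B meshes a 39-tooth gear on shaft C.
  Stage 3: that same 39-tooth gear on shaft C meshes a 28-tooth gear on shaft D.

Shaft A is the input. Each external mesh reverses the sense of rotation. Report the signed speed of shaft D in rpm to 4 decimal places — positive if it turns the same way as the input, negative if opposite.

-5130.2317 rpm (opposite to input, |ω| = 5130.2317 rpm)

Stage 1 [40T→37T]: ω = 3407.0000×40/37 = 3683.2432 rpm, dir flips to −; running = −3683.2432
Stage 2 [39T→39T]: ω = 3683.2432×39/39 = 3683.2432 rpm, dir flips to +; running = +3683.2432
Stage 3 [39T→28T]: ω = 3683.2432×39/28 = 5130.2317 rpm, dir flips to −; running = −5130.2317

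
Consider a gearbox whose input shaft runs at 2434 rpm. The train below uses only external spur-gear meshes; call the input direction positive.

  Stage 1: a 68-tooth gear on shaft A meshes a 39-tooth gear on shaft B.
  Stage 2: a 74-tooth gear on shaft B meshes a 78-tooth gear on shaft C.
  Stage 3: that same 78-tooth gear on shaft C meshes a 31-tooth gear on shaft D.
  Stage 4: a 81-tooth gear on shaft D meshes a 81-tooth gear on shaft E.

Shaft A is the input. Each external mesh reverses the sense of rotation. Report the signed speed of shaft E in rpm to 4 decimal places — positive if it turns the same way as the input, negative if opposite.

Stage 1 [68T→39T]: ω = 2434.0000×68/39 = 4243.8974 rpm, dir flips to −; running = −4243.8974
Stage 2 [74T→78T]: ω = 4243.8974×74/78 = 4026.2617 rpm, dir flips to +; running = +4026.2617
Stage 3 [78T→31T]: ω = 4026.2617×78/31 = 10130.5939 rpm, dir flips to −; running = −10130.5939
Stage 4 [81T→81T]: ω = 10130.5939×81/81 = 10130.5939 rpm, dir flips to +; running = +10130.5939

+10130.5939 rpm (same as input, |ω| = 10130.5939 rpm)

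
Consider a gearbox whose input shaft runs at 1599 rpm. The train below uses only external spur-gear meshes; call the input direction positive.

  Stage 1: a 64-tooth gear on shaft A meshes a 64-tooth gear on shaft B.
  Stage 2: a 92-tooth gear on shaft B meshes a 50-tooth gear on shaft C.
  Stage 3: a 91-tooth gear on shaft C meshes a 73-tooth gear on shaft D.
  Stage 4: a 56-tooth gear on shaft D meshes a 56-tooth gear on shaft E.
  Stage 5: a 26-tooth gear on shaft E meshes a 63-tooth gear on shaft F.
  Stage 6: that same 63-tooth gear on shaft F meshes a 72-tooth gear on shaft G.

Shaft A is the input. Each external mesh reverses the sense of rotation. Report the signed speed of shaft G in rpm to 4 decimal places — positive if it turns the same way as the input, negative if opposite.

Stage 1 [64T→64T]: ω = 1599.0000×64/64 = 1599.0000 rpm, dir flips to −; running = −1599.0000
Stage 2 [92T→50T]: ω = 1599.0000×92/50 = 2942.1600 rpm, dir flips to +; running = +2942.1600
Stage 3 [91T→73T]: ω = 2942.1600×91/73 = 3667.6241 rpm, dir flips to −; running = −3667.6241
Stage 4 [56T→56T]: ω = 3667.6241×56/56 = 3667.6241 rpm, dir flips to +; running = +3667.6241
Stage 5 [26T→63T]: ω = 3667.6241×26/63 = 1513.6226 rpm, dir flips to −; running = −1513.6226
Stage 6 [63T→72T]: ω = 1513.6226×63/72 = 1324.4198 rpm, dir flips to +; running = +1324.4198

+1324.4198 rpm (same as input, |ω| = 1324.4198 rpm)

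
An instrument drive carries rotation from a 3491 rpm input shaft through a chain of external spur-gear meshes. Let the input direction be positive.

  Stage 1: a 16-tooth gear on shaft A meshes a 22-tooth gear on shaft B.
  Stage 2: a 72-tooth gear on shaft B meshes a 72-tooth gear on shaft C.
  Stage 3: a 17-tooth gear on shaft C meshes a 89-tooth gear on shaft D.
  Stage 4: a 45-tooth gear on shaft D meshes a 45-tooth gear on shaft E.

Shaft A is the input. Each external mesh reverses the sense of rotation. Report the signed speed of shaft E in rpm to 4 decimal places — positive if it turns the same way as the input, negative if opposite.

Stage 1 [16T→22T]: ω = 3491.0000×16/22 = 2538.9091 rpm, dir flips to −; running = −2538.9091
Stage 2 [72T→72T]: ω = 2538.9091×72/72 = 2538.9091 rpm, dir flips to +; running = +2538.9091
Stage 3 [17T→89T]: ω = 2538.9091×17/89 = 484.9602 rpm, dir flips to −; running = −484.9602
Stage 4 [45T→45T]: ω = 484.9602×45/45 = 484.9602 rpm, dir flips to +; running = +484.9602

+484.9602 rpm (same as input, |ω| = 484.9602 rpm)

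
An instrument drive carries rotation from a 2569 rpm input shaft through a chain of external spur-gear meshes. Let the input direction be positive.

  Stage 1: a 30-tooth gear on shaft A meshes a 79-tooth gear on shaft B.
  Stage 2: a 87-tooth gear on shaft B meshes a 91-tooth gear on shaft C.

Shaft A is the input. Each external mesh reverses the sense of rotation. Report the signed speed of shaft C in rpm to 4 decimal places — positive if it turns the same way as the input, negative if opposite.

Stage 1 [30T→79T]: ω = 2569.0000×30/79 = 975.5696 rpm, dir flips to −; running = −975.5696
Stage 2 [87T→91T]: ω = 975.5696×87/91 = 932.6874 rpm, dir flips to +; running = +932.6874

+932.6874 rpm (same as input, |ω| = 932.6874 rpm)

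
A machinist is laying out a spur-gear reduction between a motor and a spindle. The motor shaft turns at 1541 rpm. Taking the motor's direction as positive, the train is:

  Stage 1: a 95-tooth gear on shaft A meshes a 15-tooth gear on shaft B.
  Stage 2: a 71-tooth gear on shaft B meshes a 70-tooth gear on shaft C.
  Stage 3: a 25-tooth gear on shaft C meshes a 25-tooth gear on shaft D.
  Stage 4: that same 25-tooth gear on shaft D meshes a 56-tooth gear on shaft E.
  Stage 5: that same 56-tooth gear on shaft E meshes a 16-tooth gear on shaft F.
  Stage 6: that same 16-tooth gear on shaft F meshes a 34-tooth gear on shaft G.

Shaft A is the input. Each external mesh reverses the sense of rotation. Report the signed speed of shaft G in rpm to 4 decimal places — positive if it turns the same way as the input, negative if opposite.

Stage 1 [95T→15T]: ω = 1541.0000×95/15 = 9759.6667 rpm, dir flips to −; running = −9759.6667
Stage 2 [71T→70T]: ω = 9759.6667×71/70 = 9899.0905 rpm, dir flips to +; running = +9899.0905
Stage 3 [25T→25T]: ω = 9899.0905×25/25 = 9899.0905 rpm, dir flips to −; running = −9899.0905
Stage 4 [25T→56T]: ω = 9899.0905×25/56 = 4419.2368 rpm, dir flips to +; running = +4419.2368
Stage 5 [56T→16T]: ω = 4419.2368×56/16 = 15467.3289 rpm, dir flips to −; running = −15467.3289
Stage 6 [16T→34T]: ω = 15467.3289×16/34 = 7278.7430 rpm, dir flips to +; running = +7278.7430

+7278.7430 rpm (same as input, |ω| = 7278.7430 rpm)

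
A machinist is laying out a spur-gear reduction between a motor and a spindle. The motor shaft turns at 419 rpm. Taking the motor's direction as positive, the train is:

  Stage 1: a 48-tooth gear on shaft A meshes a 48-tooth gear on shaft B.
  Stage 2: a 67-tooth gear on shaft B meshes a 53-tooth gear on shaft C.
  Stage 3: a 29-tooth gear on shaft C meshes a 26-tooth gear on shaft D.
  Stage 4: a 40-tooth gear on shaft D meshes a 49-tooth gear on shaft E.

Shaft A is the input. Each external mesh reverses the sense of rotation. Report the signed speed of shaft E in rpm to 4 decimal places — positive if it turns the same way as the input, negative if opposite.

+482.2825 rpm (same as input, |ω| = 482.2825 rpm)

Stage 1 [48T→48T]: ω = 419.0000×48/48 = 419.0000 rpm, dir flips to −; running = −419.0000
Stage 2 [67T→53T]: ω = 419.0000×67/53 = 529.6792 rpm, dir flips to +; running = +529.6792
Stage 3 [29T→26T]: ω = 529.6792×29/26 = 590.7961 rpm, dir flips to −; running = −590.7961
Stage 4 [40T→49T]: ω = 590.7961×40/49 = 482.2825 rpm, dir flips to +; running = +482.2825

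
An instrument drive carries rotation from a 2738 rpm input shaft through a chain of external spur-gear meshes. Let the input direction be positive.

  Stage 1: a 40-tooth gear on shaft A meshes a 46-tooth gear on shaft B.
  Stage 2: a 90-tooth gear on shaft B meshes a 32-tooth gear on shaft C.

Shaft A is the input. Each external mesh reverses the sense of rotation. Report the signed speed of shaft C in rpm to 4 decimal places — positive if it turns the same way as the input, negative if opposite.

+6696.1957 rpm (same as input, |ω| = 6696.1957 rpm)

Stage 1 [40T→46T]: ω = 2738.0000×40/46 = 2380.8696 rpm, dir flips to −; running = −2380.8696
Stage 2 [90T→32T]: ω = 2380.8696×90/32 = 6696.1957 rpm, dir flips to +; running = +6696.1957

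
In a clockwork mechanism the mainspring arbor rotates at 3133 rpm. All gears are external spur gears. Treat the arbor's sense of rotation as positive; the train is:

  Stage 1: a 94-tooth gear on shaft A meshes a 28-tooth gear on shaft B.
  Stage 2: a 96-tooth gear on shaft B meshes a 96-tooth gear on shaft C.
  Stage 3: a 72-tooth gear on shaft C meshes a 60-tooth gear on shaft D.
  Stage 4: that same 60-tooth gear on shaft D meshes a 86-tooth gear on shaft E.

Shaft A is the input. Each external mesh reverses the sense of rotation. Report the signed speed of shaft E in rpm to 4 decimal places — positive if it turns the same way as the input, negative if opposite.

+8805.7076 rpm (same as input, |ω| = 8805.7076 rpm)

Stage 1 [94T→28T]: ω = 3133.0000×94/28 = 10517.9286 rpm, dir flips to −; running = −10517.9286
Stage 2 [96T→96T]: ω = 10517.9286×96/96 = 10517.9286 rpm, dir flips to +; running = +10517.9286
Stage 3 [72T→60T]: ω = 10517.9286×72/60 = 12621.5143 rpm, dir flips to −; running = −12621.5143
Stage 4 [60T→86T]: ω = 12621.5143×60/86 = 8805.7076 rpm, dir flips to +; running = +8805.7076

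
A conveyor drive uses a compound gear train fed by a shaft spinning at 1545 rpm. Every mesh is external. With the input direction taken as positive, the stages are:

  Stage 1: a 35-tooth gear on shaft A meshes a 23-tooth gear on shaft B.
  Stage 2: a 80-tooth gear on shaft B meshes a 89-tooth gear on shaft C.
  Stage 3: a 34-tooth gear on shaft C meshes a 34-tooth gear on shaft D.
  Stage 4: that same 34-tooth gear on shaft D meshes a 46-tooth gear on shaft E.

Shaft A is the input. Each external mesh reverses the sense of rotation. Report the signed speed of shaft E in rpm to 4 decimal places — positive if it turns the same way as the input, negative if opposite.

+1562.0314 rpm (same as input, |ω| = 1562.0314 rpm)

Stage 1 [35T→23T]: ω = 1545.0000×35/23 = 2351.0870 rpm, dir flips to −; running = −2351.0870
Stage 2 [80T→89T]: ω = 2351.0870×80/89 = 2113.3366 rpm, dir flips to +; running = +2113.3366
Stage 3 [34T→34T]: ω = 2113.3366×34/34 = 2113.3366 rpm, dir flips to −; running = −2113.3366
Stage 4 [34T→46T]: ω = 2113.3366×34/46 = 1562.0314 rpm, dir flips to +; running = +1562.0314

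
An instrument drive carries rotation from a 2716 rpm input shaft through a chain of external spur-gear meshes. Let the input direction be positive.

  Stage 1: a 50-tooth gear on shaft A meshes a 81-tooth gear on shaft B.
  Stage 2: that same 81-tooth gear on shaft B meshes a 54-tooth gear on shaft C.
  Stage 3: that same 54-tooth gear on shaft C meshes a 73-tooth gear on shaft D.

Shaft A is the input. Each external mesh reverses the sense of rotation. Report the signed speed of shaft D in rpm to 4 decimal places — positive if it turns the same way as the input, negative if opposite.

-1860.2740 rpm (opposite to input, |ω| = 1860.2740 rpm)

Stage 1 [50T→81T]: ω = 2716.0000×50/81 = 1676.5432 rpm, dir flips to −; running = −1676.5432
Stage 2 [81T→54T]: ω = 1676.5432×81/54 = 2514.8148 rpm, dir flips to +; running = +2514.8148
Stage 3 [54T→73T]: ω = 2514.8148×54/73 = 1860.2740 rpm, dir flips to −; running = −1860.2740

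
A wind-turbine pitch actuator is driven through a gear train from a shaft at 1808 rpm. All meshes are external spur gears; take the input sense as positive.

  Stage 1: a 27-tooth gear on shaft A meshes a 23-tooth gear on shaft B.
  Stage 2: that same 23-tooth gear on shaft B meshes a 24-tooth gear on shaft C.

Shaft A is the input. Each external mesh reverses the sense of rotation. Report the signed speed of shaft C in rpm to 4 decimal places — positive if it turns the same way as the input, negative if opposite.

Stage 1 [27T→23T]: ω = 1808.0000×27/23 = 2122.4348 rpm, dir flips to −; running = −2122.4348
Stage 2 [23T→24T]: ω = 2122.4348×23/24 = 2034.0000 rpm, dir flips to +; running = +2034.0000

+2034.0000 rpm (same as input, |ω| = 2034.0000 rpm)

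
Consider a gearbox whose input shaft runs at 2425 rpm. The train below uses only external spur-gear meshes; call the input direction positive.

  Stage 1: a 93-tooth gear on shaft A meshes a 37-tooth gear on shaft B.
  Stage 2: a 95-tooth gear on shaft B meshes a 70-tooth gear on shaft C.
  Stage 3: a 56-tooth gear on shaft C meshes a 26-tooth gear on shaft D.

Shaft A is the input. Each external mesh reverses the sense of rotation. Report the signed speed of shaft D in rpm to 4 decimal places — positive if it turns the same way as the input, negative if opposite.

Stage 1 [93T→37T]: ω = 2425.0000×93/37 = 6095.2703 rpm, dir flips to −; running = −6095.2703
Stage 2 [95T→70T]: ω = 6095.2703×95/70 = 8272.1525 rpm, dir flips to +; running = +8272.1525
Stage 3 [56T→26T]: ω = 8272.1525×56/26 = 17816.9439 rpm, dir flips to −; running = −17816.9439

-17816.9439 rpm (opposite to input, |ω| = 17816.9439 rpm)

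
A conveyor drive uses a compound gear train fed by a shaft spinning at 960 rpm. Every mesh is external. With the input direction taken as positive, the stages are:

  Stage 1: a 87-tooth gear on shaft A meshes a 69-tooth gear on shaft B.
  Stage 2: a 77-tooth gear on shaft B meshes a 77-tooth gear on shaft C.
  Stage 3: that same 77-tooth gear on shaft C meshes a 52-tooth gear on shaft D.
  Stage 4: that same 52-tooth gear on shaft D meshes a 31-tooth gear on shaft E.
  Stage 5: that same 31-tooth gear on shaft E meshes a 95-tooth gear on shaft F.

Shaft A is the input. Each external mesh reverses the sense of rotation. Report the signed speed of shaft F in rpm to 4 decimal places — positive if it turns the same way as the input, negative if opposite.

-981.0892 rpm (opposite to input, |ω| = 981.0892 rpm)

Stage 1 [87T→69T]: ω = 960.0000×87/69 = 1210.4348 rpm, dir flips to −; running = −1210.4348
Stage 2 [77T→77T]: ω = 1210.4348×77/77 = 1210.4348 rpm, dir flips to +; running = +1210.4348
Stage 3 [77T→52T]: ω = 1210.4348×77/52 = 1792.3746 rpm, dir flips to −; running = −1792.3746
Stage 4 [52T→31T]: ω = 1792.3746×52/31 = 3006.5638 rpm, dir flips to +; running = +3006.5638
Stage 5 [31T→95T]: ω = 3006.5638×31/95 = 981.0892 rpm, dir flips to −; running = −981.0892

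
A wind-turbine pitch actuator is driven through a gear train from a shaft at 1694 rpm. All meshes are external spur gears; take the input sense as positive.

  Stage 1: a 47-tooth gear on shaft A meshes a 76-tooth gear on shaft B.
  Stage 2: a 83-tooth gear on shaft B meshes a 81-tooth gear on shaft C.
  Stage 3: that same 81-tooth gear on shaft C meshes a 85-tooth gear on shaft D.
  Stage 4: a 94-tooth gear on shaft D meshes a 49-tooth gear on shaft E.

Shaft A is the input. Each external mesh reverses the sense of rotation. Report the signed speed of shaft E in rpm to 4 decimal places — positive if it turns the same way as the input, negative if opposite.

+1962.4049 rpm (same as input, |ω| = 1962.4049 rpm)

Stage 1 [47T→76T]: ω = 1694.0000×47/76 = 1047.6053 rpm, dir flips to −; running = −1047.6053
Stage 2 [83T→81T]: ω = 1047.6053×83/81 = 1073.4721 rpm, dir flips to +; running = +1073.4721
Stage 3 [81T→85T]: ω = 1073.4721×81/85 = 1022.9557 rpm, dir flips to −; running = −1022.9557
Stage 4 [94T→49T]: ω = 1022.9557×94/49 = 1962.4049 rpm, dir flips to +; running = +1962.4049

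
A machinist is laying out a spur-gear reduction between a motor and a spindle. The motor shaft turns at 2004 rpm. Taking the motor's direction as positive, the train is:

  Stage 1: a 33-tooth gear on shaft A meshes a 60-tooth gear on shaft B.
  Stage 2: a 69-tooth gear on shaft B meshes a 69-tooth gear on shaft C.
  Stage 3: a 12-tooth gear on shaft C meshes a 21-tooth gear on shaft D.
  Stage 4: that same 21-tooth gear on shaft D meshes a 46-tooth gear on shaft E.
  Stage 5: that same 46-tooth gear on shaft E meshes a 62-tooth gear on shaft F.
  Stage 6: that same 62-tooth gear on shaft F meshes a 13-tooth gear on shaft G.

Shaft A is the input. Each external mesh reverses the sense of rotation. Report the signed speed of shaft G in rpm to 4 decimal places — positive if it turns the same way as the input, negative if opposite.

+1017.4154 rpm (same as input, |ω| = 1017.4154 rpm)

Stage 1 [33T→60T]: ω = 2004.0000×33/60 = 1102.2000 rpm, dir flips to −; running = −1102.2000
Stage 2 [69T→69T]: ω = 1102.2000×69/69 = 1102.2000 rpm, dir flips to +; running = +1102.2000
Stage 3 [12T→21T]: ω = 1102.2000×12/21 = 629.8286 rpm, dir flips to −; running = −629.8286
Stage 4 [21T→46T]: ω = 629.8286×21/46 = 287.5304 rpm, dir flips to +; running = +287.5304
Stage 5 [46T→62T]: ω = 287.5304×46/62 = 213.3290 rpm, dir flips to −; running = −213.3290
Stage 6 [62T→13T]: ω = 213.3290×62/13 = 1017.4154 rpm, dir flips to +; running = +1017.4154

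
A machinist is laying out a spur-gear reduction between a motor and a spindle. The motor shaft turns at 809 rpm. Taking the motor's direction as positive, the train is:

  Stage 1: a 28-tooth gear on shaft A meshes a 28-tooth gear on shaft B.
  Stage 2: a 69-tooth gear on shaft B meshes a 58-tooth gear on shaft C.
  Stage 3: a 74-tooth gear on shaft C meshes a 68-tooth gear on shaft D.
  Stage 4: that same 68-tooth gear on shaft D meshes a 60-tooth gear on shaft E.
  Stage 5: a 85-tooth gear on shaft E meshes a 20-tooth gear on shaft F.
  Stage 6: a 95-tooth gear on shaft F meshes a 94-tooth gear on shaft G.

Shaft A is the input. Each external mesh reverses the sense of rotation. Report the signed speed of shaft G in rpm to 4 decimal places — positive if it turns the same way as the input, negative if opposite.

Stage 1 [28T→28T]: ω = 809.0000×28/28 = 809.0000 rpm, dir flips to −; running = −809.0000
Stage 2 [69T→58T]: ω = 809.0000×69/58 = 962.4310 rpm, dir flips to +; running = +962.4310
Stage 3 [74T→68T]: ω = 962.4310×74/68 = 1047.3514 rpm, dir flips to −; running = −1047.3514
Stage 4 [68T→60T]: ω = 1047.3514×68/60 = 1186.9983 rpm, dir flips to +; running = +1186.9983
Stage 5 [85T→20T]: ω = 1186.9983×85/20 = 5044.7427 rpm, dir flips to −; running = −5044.7427
Stage 6 [95T→94T]: ω = 5044.7427×95/94 = 5098.4101 rpm, dir flips to +; running = +5098.4101

+5098.4101 rpm (same as input, |ω| = 5098.4101 rpm)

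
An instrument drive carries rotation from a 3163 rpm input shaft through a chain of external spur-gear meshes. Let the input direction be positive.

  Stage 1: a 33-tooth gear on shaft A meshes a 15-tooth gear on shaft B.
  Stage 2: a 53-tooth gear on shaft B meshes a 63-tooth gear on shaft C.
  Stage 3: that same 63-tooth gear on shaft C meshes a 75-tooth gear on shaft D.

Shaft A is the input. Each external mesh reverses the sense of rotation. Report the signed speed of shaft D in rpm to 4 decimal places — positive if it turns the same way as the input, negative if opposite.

Stage 1 [33T→15T]: ω = 3163.0000×33/15 = 6958.6000 rpm, dir flips to −; running = −6958.6000
Stage 2 [53T→63T]: ω = 6958.6000×53/63 = 5854.0603 rpm, dir flips to +; running = +5854.0603
Stage 3 [63T→75T]: ω = 5854.0603×63/75 = 4917.4107 rpm, dir flips to −; running = −4917.4107

-4917.4107 rpm (opposite to input, |ω| = 4917.4107 rpm)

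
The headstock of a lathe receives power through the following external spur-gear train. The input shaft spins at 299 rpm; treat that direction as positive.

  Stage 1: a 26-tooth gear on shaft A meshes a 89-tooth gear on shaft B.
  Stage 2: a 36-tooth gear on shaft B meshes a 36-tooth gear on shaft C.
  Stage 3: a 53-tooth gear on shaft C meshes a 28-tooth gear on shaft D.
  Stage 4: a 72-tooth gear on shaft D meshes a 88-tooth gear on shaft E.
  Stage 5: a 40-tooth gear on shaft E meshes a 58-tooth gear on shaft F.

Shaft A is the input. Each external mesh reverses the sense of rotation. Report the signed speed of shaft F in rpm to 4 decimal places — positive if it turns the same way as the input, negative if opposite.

-93.2941 rpm (opposite to input, |ω| = 93.2941 rpm)

Stage 1 [26T→89T]: ω = 299.0000×26/89 = 87.3483 rpm, dir flips to −; running = −87.3483
Stage 2 [36T→36T]: ω = 87.3483×36/36 = 87.3483 rpm, dir flips to +; running = +87.3483
Stage 3 [53T→28T]: ω = 87.3483×53/28 = 165.3379 rpm, dir flips to −; running = −165.3379
Stage 4 [72T→88T]: ω = 165.3379×72/88 = 135.2764 rpm, dir flips to +; running = +135.2764
Stage 5 [40T→58T]: ω = 135.2764×40/58 = 93.2941 rpm, dir flips to −; running = −93.2941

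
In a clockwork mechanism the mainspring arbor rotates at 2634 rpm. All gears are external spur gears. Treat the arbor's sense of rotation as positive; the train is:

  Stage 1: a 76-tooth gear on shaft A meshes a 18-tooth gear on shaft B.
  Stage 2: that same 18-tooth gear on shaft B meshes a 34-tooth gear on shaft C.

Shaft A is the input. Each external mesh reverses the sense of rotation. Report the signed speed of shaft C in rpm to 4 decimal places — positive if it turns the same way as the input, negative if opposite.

Stage 1 [76T→18T]: ω = 2634.0000×76/18 = 11121.3333 rpm, dir flips to −; running = −11121.3333
Stage 2 [18T→34T]: ω = 11121.3333×18/34 = 5887.7647 rpm, dir flips to +; running = +5887.7647

+5887.7647 rpm (same as input, |ω| = 5887.7647 rpm)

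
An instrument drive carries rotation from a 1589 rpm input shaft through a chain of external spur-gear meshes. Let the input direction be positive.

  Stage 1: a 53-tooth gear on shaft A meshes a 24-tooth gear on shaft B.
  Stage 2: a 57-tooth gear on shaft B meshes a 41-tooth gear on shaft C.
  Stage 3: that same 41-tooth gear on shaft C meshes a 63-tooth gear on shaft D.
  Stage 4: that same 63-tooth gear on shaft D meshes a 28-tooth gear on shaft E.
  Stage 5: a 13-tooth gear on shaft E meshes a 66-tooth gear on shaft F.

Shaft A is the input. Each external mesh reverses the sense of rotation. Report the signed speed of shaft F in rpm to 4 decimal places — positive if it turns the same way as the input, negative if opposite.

-1407.0346 rpm (opposite to input, |ω| = 1407.0346 rpm)

Stage 1 [53T→24T]: ω = 1589.0000×53/24 = 3509.0417 rpm, dir flips to −; running = −3509.0417
Stage 2 [57T→41T]: ω = 3509.0417×57/41 = 4878.4238 rpm, dir flips to +; running = +4878.4238
Stage 3 [41T→63T]: ω = 4878.4238×41/63 = 3174.8472 rpm, dir flips to −; running = −3174.8472
Stage 4 [63T→28T]: ω = 3174.8472×63/28 = 7143.4062 rpm, dir flips to +; running = +7143.4062
Stage 5 [13T→66T]: ω = 7143.4062×13/66 = 1407.0346 rpm, dir flips to −; running = −1407.0346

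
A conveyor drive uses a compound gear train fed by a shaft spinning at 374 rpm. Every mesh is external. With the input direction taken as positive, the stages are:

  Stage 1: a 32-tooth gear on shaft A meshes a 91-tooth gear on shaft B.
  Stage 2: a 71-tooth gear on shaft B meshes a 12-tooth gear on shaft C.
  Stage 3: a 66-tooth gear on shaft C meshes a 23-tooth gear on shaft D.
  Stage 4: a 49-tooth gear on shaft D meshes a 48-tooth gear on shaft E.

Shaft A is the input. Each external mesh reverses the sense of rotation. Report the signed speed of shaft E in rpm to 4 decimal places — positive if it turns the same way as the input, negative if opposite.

+2279.4404 rpm (same as input, |ω| = 2279.4404 rpm)

Stage 1 [32T→91T]: ω = 374.0000×32/91 = 131.5165 rpm, dir flips to −; running = −131.5165
Stage 2 [71T→12T]: ω = 131.5165×71/12 = 778.1392 rpm, dir flips to +; running = +778.1392
Stage 3 [66T→23T]: ω = 778.1392×66/23 = 2232.9212 rpm, dir flips to −; running = −2232.9212
Stage 4 [49T→48T]: ω = 2232.9212×49/48 = 2279.4404 rpm, dir flips to +; running = +2279.4404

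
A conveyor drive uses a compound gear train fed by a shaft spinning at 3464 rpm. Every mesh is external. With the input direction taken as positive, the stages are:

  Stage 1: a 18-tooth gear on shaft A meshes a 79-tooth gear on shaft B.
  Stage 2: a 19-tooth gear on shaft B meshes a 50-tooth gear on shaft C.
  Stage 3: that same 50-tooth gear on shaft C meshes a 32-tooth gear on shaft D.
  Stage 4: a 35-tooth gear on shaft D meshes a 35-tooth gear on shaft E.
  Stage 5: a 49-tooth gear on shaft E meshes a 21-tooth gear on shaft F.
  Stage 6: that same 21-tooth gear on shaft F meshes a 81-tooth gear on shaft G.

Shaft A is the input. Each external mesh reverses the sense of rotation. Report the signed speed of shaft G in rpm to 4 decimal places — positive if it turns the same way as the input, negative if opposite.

+283.4902 rpm (same as input, |ω| = 283.4902 rpm)

Stage 1 [18T→79T]: ω = 3464.0000×18/79 = 789.2658 rpm, dir flips to −; running = −789.2658
Stage 2 [19T→50T]: ω = 789.2658×19/50 = 299.9210 rpm, dir flips to +; running = +299.9210
Stage 3 [50T→32T]: ω = 299.9210×50/32 = 468.6266 rpm, dir flips to −; running = −468.6266
Stage 4 [35T→35T]: ω = 468.6266×35/35 = 468.6266 rpm, dir flips to +; running = +468.6266
Stage 5 [49T→21T]: ω = 468.6266×49/21 = 1093.4620 rpm, dir flips to −; running = −1093.4620
Stage 6 [21T→81T]: ω = 1093.4620×21/81 = 283.4902 rpm, dir flips to +; running = +283.4902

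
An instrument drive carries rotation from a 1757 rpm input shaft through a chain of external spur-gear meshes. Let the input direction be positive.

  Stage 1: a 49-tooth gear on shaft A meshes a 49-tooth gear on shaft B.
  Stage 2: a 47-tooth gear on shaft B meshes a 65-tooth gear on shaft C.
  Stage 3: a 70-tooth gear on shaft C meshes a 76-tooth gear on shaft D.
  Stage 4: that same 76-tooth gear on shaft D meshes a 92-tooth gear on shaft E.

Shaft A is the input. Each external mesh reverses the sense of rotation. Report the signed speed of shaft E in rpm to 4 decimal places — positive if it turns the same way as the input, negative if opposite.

Stage 1 [49T→49T]: ω = 1757.0000×49/49 = 1757.0000 rpm, dir flips to −; running = −1757.0000
Stage 2 [47T→65T]: ω = 1757.0000×47/65 = 1270.4462 rpm, dir flips to +; running = +1270.4462
Stage 3 [70T→76T]: ω = 1270.4462×70/76 = 1170.1478 rpm, dir flips to −; running = −1170.1478
Stage 4 [76T→92T]: ω = 1170.1478×76/92 = 966.6438 rpm, dir flips to +; running = +966.6438

+966.6438 rpm (same as input, |ω| = 966.6438 rpm)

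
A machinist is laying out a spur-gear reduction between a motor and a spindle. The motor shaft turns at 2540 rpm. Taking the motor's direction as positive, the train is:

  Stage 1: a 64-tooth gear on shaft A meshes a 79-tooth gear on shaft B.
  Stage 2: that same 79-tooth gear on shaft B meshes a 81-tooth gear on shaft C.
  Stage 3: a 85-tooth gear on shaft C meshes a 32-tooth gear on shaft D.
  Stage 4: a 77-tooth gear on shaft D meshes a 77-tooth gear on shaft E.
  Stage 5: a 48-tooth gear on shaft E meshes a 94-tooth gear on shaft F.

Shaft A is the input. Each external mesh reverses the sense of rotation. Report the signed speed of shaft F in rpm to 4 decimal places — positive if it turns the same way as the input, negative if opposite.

Stage 1 [64T→79T]: ω = 2540.0000×64/79 = 2057.7215 rpm, dir flips to −; running = −2057.7215
Stage 2 [79T→81T]: ω = 2057.7215×79/81 = 2006.9136 rpm, dir flips to +; running = +2006.9136
Stage 3 [85T→32T]: ω = 2006.9136×85/32 = 5330.8642 rpm, dir flips to −; running = −5330.8642
Stage 4 [77T→77T]: ω = 5330.8642×77/77 = 5330.8642 rpm, dir flips to +; running = +5330.8642
Stage 5 [48T→94T]: ω = 5330.8642×48/94 = 2722.1434 rpm, dir flips to −; running = −2722.1434

-2722.1434 rpm (opposite to input, |ω| = 2722.1434 rpm)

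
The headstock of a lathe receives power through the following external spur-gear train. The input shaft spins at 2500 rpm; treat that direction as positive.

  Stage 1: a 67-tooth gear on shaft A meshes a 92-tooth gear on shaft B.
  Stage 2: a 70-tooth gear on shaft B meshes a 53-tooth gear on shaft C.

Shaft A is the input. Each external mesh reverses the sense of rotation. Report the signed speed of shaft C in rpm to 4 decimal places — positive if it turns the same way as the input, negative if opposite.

Stage 1 [67T→92T]: ω = 2500.0000×67/92 = 1820.6522 rpm, dir flips to −; running = −1820.6522
Stage 2 [70T→53T]: ω = 1820.6522×70/53 = 2404.6349 rpm, dir flips to +; running = +2404.6349

+2404.6349 rpm (same as input, |ω| = 2404.6349 rpm)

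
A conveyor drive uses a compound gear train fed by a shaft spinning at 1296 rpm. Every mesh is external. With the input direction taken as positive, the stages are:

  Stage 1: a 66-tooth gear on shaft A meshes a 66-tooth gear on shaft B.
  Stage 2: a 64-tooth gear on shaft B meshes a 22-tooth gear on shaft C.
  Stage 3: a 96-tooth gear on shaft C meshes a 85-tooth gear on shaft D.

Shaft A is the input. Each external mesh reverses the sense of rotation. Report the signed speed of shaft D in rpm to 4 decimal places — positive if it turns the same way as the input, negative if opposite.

Stage 1 [66T→66T]: ω = 1296.0000×66/66 = 1296.0000 rpm, dir flips to −; running = −1296.0000
Stage 2 [64T→22T]: ω = 1296.0000×64/22 = 3770.1818 rpm, dir flips to +; running = +3770.1818
Stage 3 [96T→85T]: ω = 3770.1818×96/85 = 4258.0877 rpm, dir flips to −; running = −4258.0877

-4258.0877 rpm (opposite to input, |ω| = 4258.0877 rpm)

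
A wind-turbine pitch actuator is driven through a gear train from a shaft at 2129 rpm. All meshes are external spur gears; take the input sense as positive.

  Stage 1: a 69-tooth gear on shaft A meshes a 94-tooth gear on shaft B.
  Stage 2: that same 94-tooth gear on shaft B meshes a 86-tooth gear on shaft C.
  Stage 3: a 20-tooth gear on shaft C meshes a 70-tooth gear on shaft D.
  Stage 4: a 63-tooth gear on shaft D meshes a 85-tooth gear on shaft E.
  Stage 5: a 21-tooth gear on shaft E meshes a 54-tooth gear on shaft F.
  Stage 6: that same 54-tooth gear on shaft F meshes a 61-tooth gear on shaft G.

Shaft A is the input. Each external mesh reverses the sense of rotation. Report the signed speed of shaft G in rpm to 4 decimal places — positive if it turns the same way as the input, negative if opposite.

Stage 1 [69T→94T]: ω = 2129.0000×69/94 = 1562.7766 rpm, dir flips to −; running = −1562.7766
Stage 2 [94T→86T]: ω = 1562.7766×94/86 = 1708.1512 rpm, dir flips to +; running = +1708.1512
Stage 3 [20T→70T]: ω = 1708.1512×20/70 = 488.0432 rpm, dir flips to −; running = −488.0432
Stage 4 [63T→85T]: ω = 488.0432×63/85 = 361.7261 rpm, dir flips to +; running = +361.7261
Stage 5 [21T→54T]: ω = 361.7261×21/54 = 140.6713 rpm, dir flips to −; running = −140.6713
Stage 6 [54T→61T]: ω = 140.6713×54/61 = 124.5287 rpm, dir flips to +; running = +124.5287

+124.5287 rpm (same as input, |ω| = 124.5287 rpm)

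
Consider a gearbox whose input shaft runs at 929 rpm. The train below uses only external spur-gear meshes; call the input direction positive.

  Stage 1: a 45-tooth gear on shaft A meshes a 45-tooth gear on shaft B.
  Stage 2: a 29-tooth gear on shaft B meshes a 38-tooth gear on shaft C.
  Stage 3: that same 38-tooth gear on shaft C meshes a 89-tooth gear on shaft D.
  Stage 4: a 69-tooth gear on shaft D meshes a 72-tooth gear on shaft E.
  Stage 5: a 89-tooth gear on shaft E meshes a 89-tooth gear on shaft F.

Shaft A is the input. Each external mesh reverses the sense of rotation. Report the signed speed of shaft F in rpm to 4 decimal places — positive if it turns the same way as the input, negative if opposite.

-290.0950 rpm (opposite to input, |ω| = 290.0950 rpm)

Stage 1 [45T→45T]: ω = 929.0000×45/45 = 929.0000 rpm, dir flips to −; running = −929.0000
Stage 2 [29T→38T]: ω = 929.0000×29/38 = 708.9737 rpm, dir flips to +; running = +708.9737
Stage 3 [38T→89T]: ω = 708.9737×38/89 = 302.7079 rpm, dir flips to −; running = −302.7079
Stage 4 [69T→72T]: ω = 302.7079×69/72 = 290.0950 rpm, dir flips to +; running = +290.0950
Stage 5 [89T→89T]: ω = 290.0950×89/89 = 290.0950 rpm, dir flips to −; running = −290.0950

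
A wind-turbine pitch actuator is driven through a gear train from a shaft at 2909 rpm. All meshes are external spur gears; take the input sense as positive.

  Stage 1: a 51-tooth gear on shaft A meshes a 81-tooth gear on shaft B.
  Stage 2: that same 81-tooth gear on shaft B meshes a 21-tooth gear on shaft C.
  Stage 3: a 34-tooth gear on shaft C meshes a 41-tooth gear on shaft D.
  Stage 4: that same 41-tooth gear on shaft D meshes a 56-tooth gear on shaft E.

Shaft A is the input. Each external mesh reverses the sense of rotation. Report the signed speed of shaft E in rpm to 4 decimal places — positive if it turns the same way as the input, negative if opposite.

+4289.2908 rpm (same as input, |ω| = 4289.2908 rpm)

Stage 1 [51T→81T]: ω = 2909.0000×51/81 = 1831.5926 rpm, dir flips to −; running = −1831.5926
Stage 2 [81T→21T]: ω = 1831.5926×81/21 = 7064.7143 rpm, dir flips to +; running = +7064.7143
Stage 3 [34T→41T]: ω = 7064.7143×34/41 = 5858.5436 rpm, dir flips to −; running = −5858.5436
Stage 4 [41T→56T]: ω = 5858.5436×41/56 = 4289.2908 rpm, dir flips to +; running = +4289.2908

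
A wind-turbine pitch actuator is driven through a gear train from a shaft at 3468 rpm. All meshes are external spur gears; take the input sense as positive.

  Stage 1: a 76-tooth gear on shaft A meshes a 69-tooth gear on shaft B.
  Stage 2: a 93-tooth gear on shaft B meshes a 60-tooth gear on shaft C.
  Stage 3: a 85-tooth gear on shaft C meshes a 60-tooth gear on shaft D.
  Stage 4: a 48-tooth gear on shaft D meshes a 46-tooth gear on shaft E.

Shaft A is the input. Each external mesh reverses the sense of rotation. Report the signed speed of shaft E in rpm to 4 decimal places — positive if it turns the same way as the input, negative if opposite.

+8752.3841 rpm (same as input, |ω| = 8752.3841 rpm)

Stage 1 [76T→69T]: ω = 3468.0000×76/69 = 3819.8261 rpm, dir flips to −; running = −3819.8261
Stage 2 [93T→60T]: ω = 3819.8261×93/60 = 5920.7304 rpm, dir flips to +; running = +5920.7304
Stage 3 [85T→60T]: ω = 5920.7304×85/60 = 8387.7014 rpm, dir flips to −; running = −8387.7014
Stage 4 [48T→46T]: ω = 8387.7014×48/46 = 8752.3841 rpm, dir flips to +; running = +8752.3841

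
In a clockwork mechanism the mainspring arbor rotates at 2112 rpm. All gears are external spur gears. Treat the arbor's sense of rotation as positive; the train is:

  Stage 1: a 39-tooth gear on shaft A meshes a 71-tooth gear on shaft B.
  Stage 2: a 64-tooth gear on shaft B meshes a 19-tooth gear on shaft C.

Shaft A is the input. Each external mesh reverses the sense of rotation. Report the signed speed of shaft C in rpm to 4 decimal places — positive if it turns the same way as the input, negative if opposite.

Stage 1 [39T→71T]: ω = 2112.0000×39/71 = 1160.1127 rpm, dir flips to −; running = −1160.1127
Stage 2 [64T→19T]: ω = 1160.1127×64/19 = 3907.7480 rpm, dir flips to +; running = +3907.7480

+3907.7480 rpm (same as input, |ω| = 3907.7480 rpm)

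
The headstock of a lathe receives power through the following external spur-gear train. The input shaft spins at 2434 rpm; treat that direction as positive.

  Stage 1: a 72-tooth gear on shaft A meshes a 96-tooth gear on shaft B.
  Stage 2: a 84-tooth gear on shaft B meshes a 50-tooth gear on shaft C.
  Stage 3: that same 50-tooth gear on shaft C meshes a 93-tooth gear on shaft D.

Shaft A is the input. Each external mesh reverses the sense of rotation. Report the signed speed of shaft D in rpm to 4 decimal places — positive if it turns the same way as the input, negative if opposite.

Stage 1 [72T→96T]: ω = 2434.0000×72/96 = 1825.5000 rpm, dir flips to −; running = −1825.5000
Stage 2 [84T→50T]: ω = 1825.5000×84/50 = 3066.8400 rpm, dir flips to +; running = +3066.8400
Stage 3 [50T→93T]: ω = 3066.8400×50/93 = 1648.8387 rpm, dir flips to −; running = −1648.8387

-1648.8387 rpm (opposite to input, |ω| = 1648.8387 rpm)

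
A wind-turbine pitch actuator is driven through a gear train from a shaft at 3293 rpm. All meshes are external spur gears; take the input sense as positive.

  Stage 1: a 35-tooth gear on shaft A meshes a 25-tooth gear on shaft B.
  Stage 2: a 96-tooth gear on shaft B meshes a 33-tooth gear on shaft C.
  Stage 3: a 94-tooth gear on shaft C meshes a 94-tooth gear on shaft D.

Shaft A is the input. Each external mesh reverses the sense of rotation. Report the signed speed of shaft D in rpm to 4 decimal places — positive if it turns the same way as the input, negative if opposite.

-13411.4909 rpm (opposite to input, |ω| = 13411.4909 rpm)

Stage 1 [35T→25T]: ω = 3293.0000×35/25 = 4610.2000 rpm, dir flips to −; running = −4610.2000
Stage 2 [96T→33T]: ω = 4610.2000×96/33 = 13411.4909 rpm, dir flips to +; running = +13411.4909
Stage 3 [94T→94T]: ω = 13411.4909×94/94 = 13411.4909 rpm, dir flips to −; running = −13411.4909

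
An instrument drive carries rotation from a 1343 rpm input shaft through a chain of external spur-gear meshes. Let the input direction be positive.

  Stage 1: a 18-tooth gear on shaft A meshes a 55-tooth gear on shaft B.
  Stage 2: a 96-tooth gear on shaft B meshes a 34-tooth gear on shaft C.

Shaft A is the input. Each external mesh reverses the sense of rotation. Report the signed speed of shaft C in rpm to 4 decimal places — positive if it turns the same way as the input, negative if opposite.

+1241.0182 rpm (same as input, |ω| = 1241.0182 rpm)

Stage 1 [18T→55T]: ω = 1343.0000×18/55 = 439.5273 rpm, dir flips to −; running = −439.5273
Stage 2 [96T→34T]: ω = 439.5273×96/34 = 1241.0182 rpm, dir flips to +; running = +1241.0182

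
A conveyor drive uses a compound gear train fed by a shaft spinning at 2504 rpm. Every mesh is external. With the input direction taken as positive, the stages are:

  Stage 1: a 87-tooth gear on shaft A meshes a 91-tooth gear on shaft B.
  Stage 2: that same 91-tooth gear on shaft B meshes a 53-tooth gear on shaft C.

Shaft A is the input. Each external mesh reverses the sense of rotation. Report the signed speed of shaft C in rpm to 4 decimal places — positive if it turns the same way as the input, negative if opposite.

Stage 1 [87T→91T]: ω = 2504.0000×87/91 = 2393.9341 rpm, dir flips to −; running = −2393.9341
Stage 2 [91T→53T]: ω = 2393.9341×91/53 = 4110.3396 rpm, dir flips to +; running = +4110.3396

+4110.3396 rpm (same as input, |ω| = 4110.3396 rpm)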